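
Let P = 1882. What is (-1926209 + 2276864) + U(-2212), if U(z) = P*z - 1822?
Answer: -3814151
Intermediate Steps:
U(z) = -1822 + 1882*z (U(z) = 1882*z - 1822 = -1822 + 1882*z)
(-1926209 + 2276864) + U(-2212) = (-1926209 + 2276864) + (-1822 + 1882*(-2212)) = 350655 + (-1822 - 4162984) = 350655 - 4164806 = -3814151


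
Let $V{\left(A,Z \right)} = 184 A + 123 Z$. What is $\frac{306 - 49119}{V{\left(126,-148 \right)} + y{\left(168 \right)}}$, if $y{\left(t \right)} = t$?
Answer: $- \frac{16271}{1716} \approx -9.4819$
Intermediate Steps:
$V{\left(A,Z \right)} = 123 Z + 184 A$
$\frac{306 - 49119}{V{\left(126,-148 \right)} + y{\left(168 \right)}} = \frac{306 - 49119}{\left(123 \left(-148\right) + 184 \cdot 126\right) + 168} = - \frac{48813}{\left(-18204 + 23184\right) + 168} = - \frac{48813}{4980 + 168} = - \frac{48813}{5148} = \left(-48813\right) \frac{1}{5148} = - \frac{16271}{1716}$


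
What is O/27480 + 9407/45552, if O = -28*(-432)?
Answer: 33729223/52157040 ≈ 0.64669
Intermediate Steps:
O = 12096
O/27480 + 9407/45552 = 12096/27480 + 9407/45552 = 12096*(1/27480) + 9407*(1/45552) = 504/1145 + 9407/45552 = 33729223/52157040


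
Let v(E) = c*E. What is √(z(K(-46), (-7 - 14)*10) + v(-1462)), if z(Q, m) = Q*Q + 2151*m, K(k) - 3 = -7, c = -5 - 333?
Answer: 3*√4718 ≈ 206.06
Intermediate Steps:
c = -338
K(k) = -4 (K(k) = 3 - 7 = -4)
z(Q, m) = Q² + 2151*m
v(E) = -338*E
√(z(K(-46), (-7 - 14)*10) + v(-1462)) = √(((-4)² + 2151*((-7 - 14)*10)) - 338*(-1462)) = √((16 + 2151*(-21*10)) + 494156) = √((16 + 2151*(-210)) + 494156) = √((16 - 451710) + 494156) = √(-451694 + 494156) = √42462 = 3*√4718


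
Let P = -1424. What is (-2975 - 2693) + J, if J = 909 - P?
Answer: -3335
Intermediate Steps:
J = 2333 (J = 909 - 1*(-1424) = 909 + 1424 = 2333)
(-2975 - 2693) + J = (-2975 - 2693) + 2333 = -5668 + 2333 = -3335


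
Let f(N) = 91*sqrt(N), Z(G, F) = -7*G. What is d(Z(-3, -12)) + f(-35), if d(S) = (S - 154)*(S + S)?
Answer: -5586 + 91*I*sqrt(35) ≈ -5586.0 + 538.36*I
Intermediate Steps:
d(S) = 2*S*(-154 + S) (d(S) = (-154 + S)*(2*S) = 2*S*(-154 + S))
d(Z(-3, -12)) + f(-35) = 2*(-7*(-3))*(-154 - 7*(-3)) + 91*sqrt(-35) = 2*21*(-154 + 21) + 91*(I*sqrt(35)) = 2*21*(-133) + 91*I*sqrt(35) = -5586 + 91*I*sqrt(35)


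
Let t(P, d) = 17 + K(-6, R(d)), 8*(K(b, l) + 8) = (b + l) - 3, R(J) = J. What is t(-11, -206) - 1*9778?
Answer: -78367/8 ≈ -9795.9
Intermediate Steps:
K(b, l) = -67/8 + b/8 + l/8 (K(b, l) = -8 + ((b + l) - 3)/8 = -8 + (-3 + b + l)/8 = -8 + (-3/8 + b/8 + l/8) = -67/8 + b/8 + l/8)
t(P, d) = 63/8 + d/8 (t(P, d) = 17 + (-67/8 + (⅛)*(-6) + d/8) = 17 + (-67/8 - ¾ + d/8) = 17 + (-73/8 + d/8) = 63/8 + d/8)
t(-11, -206) - 1*9778 = (63/8 + (⅛)*(-206)) - 1*9778 = (63/8 - 103/4) - 9778 = -143/8 - 9778 = -78367/8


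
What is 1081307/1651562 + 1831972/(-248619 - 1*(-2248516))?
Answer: 5188117965643/3302953889114 ≈ 1.5708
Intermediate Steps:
1081307/1651562 + 1831972/(-248619 - 1*(-2248516)) = 1081307*(1/1651562) + 1831972/(-248619 + 2248516) = 1081307/1651562 + 1831972/1999897 = 5188117965643/3302953889114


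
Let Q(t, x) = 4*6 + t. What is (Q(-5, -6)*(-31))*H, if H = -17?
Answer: 10013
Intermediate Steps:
Q(t, x) = 24 + t
(Q(-5, -6)*(-31))*H = ((24 - 5)*(-31))*(-17) = (19*(-31))*(-17) = -589*(-17) = 10013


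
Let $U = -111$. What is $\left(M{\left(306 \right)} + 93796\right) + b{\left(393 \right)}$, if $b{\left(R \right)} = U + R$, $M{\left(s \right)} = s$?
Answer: $94384$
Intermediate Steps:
$b{\left(R \right)} = -111 + R$
$\left(M{\left(306 \right)} + 93796\right) + b{\left(393 \right)} = \left(306 + 93796\right) + \left(-111 + 393\right) = 94102 + 282 = 94384$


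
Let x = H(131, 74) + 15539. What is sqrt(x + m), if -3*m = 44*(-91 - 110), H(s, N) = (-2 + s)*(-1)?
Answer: sqrt(18358) ≈ 135.49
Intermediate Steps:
H(s, N) = 2 - s
m = 2948 (m = -44*(-91 - 110)/3 = -44*(-201)/3 = -1/3*(-8844) = 2948)
x = 15410 (x = (2 - 1*131) + 15539 = (2 - 131) + 15539 = -129 + 15539 = 15410)
sqrt(x + m) = sqrt(15410 + 2948) = sqrt(18358)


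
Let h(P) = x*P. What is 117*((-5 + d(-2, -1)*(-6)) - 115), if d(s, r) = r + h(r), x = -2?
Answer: -14742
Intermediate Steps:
h(P) = -2*P
d(s, r) = -r (d(s, r) = r - 2*r = -r)
117*((-5 + d(-2, -1)*(-6)) - 115) = 117*((-5 - 1*(-1)*(-6)) - 115) = 117*((-5 + 1*(-6)) - 115) = 117*((-5 - 6) - 115) = 117*(-11 - 115) = 117*(-126) = -14742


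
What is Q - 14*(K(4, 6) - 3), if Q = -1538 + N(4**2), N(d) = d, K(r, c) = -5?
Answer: -1410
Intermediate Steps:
Q = -1522 (Q = -1538 + 4**2 = -1538 + 16 = -1522)
Q - 14*(K(4, 6) - 3) = -1522 - 14*(-5 - 3) = -1522 - 14*(-8) = -1522 + 112 = -1410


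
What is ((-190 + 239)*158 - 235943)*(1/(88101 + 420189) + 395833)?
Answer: -15304524886419257/169430 ≈ -9.0329e+10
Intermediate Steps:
((-190 + 239)*158 - 235943)*(1/(88101 + 420189) + 395833) = (49*158 - 235943)*(1/508290 + 395833) = (7742 - 235943)*(1/508290 + 395833) = -228201*201197955571/508290 = -15304524886419257/169430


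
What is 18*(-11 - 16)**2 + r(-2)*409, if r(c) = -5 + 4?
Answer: 12713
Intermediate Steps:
r(c) = -1
18*(-11 - 16)**2 + r(-2)*409 = 18*(-11 - 16)**2 - 1*409 = 18*(-27)**2 - 409 = 18*729 - 409 = 13122 - 409 = 12713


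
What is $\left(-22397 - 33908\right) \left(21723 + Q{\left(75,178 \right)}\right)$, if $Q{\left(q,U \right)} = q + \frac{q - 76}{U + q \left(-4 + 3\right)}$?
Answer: $- \frac{126415591865}{103} \approx -1.2273 \cdot 10^{9}$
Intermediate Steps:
$Q{\left(q,U \right)} = q + \frac{-76 + q}{U - q}$ ($Q{\left(q,U \right)} = q + \frac{-76 + q}{U + q \left(-1\right)} = q + \frac{-76 + q}{U - q}$)
$\left(-22397 - 33908\right) \left(21723 + Q{\left(75,178 \right)}\right) = \left(-22397 - 33908\right) \left(21723 + \frac{-76 + 75 - 75^{2} + 178 \cdot 75}{178 - 75}\right) = - 56305 \left(21723 + \frac{-76 + 75 - 5625 + 13350}{178 - 75}\right) = - 56305 \left(21723 + \frac{-76 + 75 - 5625 + 13350}{103}\right) = - 56305 \left(21723 + \frac{1}{103} \cdot 7724\right) = - 56305 \left(21723 + \frac{7724}{103}\right) = \left(-56305\right) \frac{2245193}{103} = - \frac{126415591865}{103}$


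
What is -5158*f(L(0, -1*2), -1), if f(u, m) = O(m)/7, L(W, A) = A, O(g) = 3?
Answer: -15474/7 ≈ -2210.6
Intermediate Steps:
f(u, m) = 3/7
-5158*f(L(0, -1*2), -1) = -5158*3/7 = -15474/7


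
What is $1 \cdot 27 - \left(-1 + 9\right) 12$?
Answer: $-69$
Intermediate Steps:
$1 \cdot 27 - \left(-1 + 9\right) 12 = 27 - 8 \cdot 12 = 27 - 96 = -69$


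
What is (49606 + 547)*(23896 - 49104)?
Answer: -1264256824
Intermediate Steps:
(49606 + 547)*(23896 - 49104) = 50153*(-25208) = -1264256824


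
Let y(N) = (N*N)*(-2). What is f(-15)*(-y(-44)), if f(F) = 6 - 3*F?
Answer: 197472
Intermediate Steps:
y(N) = -2*N² (y(N) = N²*(-2) = -2*N²)
f(-15)*(-y(-44)) = (6 - 3*(-15))*(-(-2)*(-44)²) = (6 + 45)*(-(-2)*1936) = 51*(-1*(-3872)) = 51*3872 = 197472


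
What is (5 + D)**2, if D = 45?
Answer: 2500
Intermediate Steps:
(5 + D)**2 = (5 + 45)**2 = 50**2 = 2500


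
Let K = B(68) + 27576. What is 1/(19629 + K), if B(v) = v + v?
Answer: 1/47341 ≈ 2.1123e-5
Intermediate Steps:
B(v) = 2*v
K = 27712 (K = 2*68 + 27576 = 136 + 27576 = 27712)
1/(19629 + K) = 1/(19629 + 27712) = 1/47341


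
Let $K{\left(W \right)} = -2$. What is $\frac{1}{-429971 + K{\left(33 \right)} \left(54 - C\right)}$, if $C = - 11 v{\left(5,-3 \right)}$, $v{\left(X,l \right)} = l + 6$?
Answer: $- \frac{1}{430145} \approx -2.3248 \cdot 10^{-6}$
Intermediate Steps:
$v{\left(X,l \right)} = 6 + l$
$C = -33$ ($C = - 11 \left(6 - 3\right) = \left(-11\right) 3 = -33$)
$\frac{1}{-429971 + K{\left(33 \right)} \left(54 - C\right)} = \frac{1}{-429971 - 2 \left(54 - -33\right)} = \frac{1}{-429971 - 2 \left(54 + 33\right)} = \frac{1}{-429971 - 174} = \frac{1}{-430145} = - \frac{1}{430145}$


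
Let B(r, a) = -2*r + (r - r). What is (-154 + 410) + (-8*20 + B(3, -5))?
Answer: 90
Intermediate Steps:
B(r, a) = -2*r (B(r, a) = -2*r + 0 = -2*r)
(-154 + 410) + (-8*20 + B(3, -5)) = (-154 + 410) + (-8*20 - 2*3) = 256 + (-160 - 6) = 256 - 166 = 90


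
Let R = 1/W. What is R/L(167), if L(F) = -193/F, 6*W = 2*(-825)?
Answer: 167/53075 ≈ 0.0031465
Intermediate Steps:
W = -275 (W = (2*(-825))/6 = (1/6)*(-1650) = -275)
R = -1/275 (R = 1/(-275) = -1/275 ≈ -0.0036364)
R/L(167) = -1/(275*((-193/167))) = -1/(275*((-193*1/167))) = -1/(275*(-193/167)) = -1/275*(-167/193) = 167/53075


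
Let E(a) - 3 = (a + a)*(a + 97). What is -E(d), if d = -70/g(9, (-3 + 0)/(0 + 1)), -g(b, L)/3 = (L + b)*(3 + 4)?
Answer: -9023/81 ≈ -111.40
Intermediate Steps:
g(b, L) = -21*L - 21*b (g(b, L) = -3*(L + b)*(3 + 4) = -3*(L + b)*7 = -3*(7*L + 7*b) = -21*L - 21*b)
d = 5/9 (d = -70/(-21*(-3 + 0)/(0 + 1) - 21*9) = -70/(-(-63)/1 - 189) = -70/(-(-63) - 189) = -70/(-21*(-3) - 189) = -70/(63 - 189) = -70/(-126) = -70*(-1/126) = 5/9 ≈ 0.55556)
E(a) = 3 + 2*a*(97 + a) (E(a) = 3 + (a + a)*(a + 97) = 3 + (2*a)*(97 + a) = 3 + 2*a*(97 + a))
-E(d) = -(3 + 2*(5/9)² + 194*(5/9)) = -(3 + 2*(25/81) + 970/9) = -(3 + 50/81 + 970/9) = -1*9023/81 = -9023/81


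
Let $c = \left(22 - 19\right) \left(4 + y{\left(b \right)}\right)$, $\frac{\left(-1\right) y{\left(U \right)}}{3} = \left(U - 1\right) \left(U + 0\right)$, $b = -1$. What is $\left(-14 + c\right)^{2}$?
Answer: $400$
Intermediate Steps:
$y{\left(U \right)} = - 3 U \left(-1 + U\right)$ ($y{\left(U \right)} = - 3 \left(U - 1\right) \left(U + 0\right) = - 3 \left(-1 + U\right) U = - 3 U \left(-1 + U\right)$)
$c = -6$ ($c = \left(22 - 19\right) \left(4 + 3 \left(-1\right) \left(1 - -1\right)\right) = 3 \left(4 + 3 \left(-1\right) \left(1 + 1\right)\right) = 3 \left(4 + 3 \left(-1\right) 2\right) = 3 \left(4 - 6\right) = 3 \left(-2\right) = -6$)
$\left(-14 + c\right)^{2} = \left(-14 - 6\right)^{2} = \left(-20\right)^{2} = 400$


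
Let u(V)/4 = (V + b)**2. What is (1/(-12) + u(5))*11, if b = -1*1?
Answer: 8437/12 ≈ 703.08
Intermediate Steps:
b = -1
u(V) = 4*(-1 + V)**2 (u(V) = 4*(V - 1)**2 = 4*(-1 + V)**2)
(1/(-12) + u(5))*11 = (1/(-12) + 4*(-1 + 5)**2)*11 = (-1/12 + 4*4**2)*11 = (-1/12 + 4*16)*11 = (-1/12 + 64)*11 = (767/12)*11 = 8437/12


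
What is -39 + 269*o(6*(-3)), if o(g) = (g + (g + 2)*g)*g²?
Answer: 23532081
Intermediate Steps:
o(g) = g²*(g + g*(2 + g)) (o(g) = (g + (2 + g)*g)*g² = (g + g*(2 + g))*g² = g²*(g + g*(2 + g)))
-39 + 269*o(6*(-3)) = -39 + 269*((6*(-3))³*(3 + 6*(-3))) = -39 + 269*((-18)³*(3 - 18)) = -39 + 269*(-5832*(-15)) = -39 + 269*87480 = -39 + 23532120 = 23532081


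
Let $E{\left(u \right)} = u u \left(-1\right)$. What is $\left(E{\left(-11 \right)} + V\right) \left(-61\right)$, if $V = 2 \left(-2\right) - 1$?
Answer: $7686$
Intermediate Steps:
$E{\left(u \right)} = - u^{2}$ ($E{\left(u \right)} = u^{2} \left(-1\right) = - u^{2}$)
$V = -5$ ($V = -4 - 1 = -5$)
$\left(E{\left(-11 \right)} + V\right) \left(-61\right) = \left(- \left(-11\right)^{2} - 5\right) \left(-61\right) = \left(\left(-1\right) 121 - 5\right) \left(-61\right) = \left(-121 - 5\right) \left(-61\right) = \left(-126\right) \left(-61\right) = 7686$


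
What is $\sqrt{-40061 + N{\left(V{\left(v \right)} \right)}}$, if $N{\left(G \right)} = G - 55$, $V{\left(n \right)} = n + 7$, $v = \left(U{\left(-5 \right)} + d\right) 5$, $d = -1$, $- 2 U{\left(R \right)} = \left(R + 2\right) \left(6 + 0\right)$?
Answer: $i \sqrt{40069} \approx 200.17 i$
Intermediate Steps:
$U{\left(R \right)} = -6 - 3 R$ ($U{\left(R \right)} = - \frac{\left(R + 2\right) \left(6 + 0\right)}{2} = - \frac{\left(2 + R\right) 6}{2} = - \frac{12 + 6 R}{2} = -6 - 3 R$)
$v = 40$ ($v = \left(\left(-6 - -15\right) - 1\right) 5 = \left(\left(-6 + 15\right) - 1\right) 5 = \left(9 - 1\right) 5 = 8 \cdot 5 = 40$)
$V{\left(n \right)} = 7 + n$
$N{\left(G \right)} = -55 + G$ ($N{\left(G \right)} = G - 55 = -55 + G$)
$\sqrt{-40061 + N{\left(V{\left(v \right)} \right)}} = \sqrt{-40061 + \left(-55 + \left(7 + 40\right)\right)} = \sqrt{-40061 + \left(-55 + 47\right)} = \sqrt{-40061 - 8} = \sqrt{-40069} = i \sqrt{40069}$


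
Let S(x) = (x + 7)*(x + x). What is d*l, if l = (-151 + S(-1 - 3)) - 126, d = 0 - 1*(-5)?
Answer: -1505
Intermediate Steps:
d = 5 (d = 0 + 5 = 5)
S(x) = 2*x*(7 + x) (S(x) = (7 + x)*(2*x) = 2*x*(7 + x))
l = -301 (l = (-151 + 2*(-1 - 3)*(7 + (-1 - 3))) - 126 = (-151 + 2*(-4)*(7 - 4)) - 126 = (-151 + 2*(-4)*3) - 126 = (-151 - 24) - 126 = -175 - 126 = -301)
d*l = 5*(-301) = -1505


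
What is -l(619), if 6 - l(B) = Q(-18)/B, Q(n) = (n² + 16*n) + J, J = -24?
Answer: -3702/619 ≈ -5.9806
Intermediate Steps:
Q(n) = -24 + n² + 16*n (Q(n) = (n² + 16*n) - 24 = -24 + n² + 16*n)
l(B) = 6 - 12/B (l(B) = 6 - (-24 + (-18)² + 16*(-18))/B = 6 - (-24 + 324 - 288)/B = 6 - 12/B)
-l(619) = -(6 - 12/619) = -1*3702/619 = -3702/619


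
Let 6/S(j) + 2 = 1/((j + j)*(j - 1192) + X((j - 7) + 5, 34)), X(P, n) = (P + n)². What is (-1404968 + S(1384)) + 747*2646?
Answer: 2899694289590/5073023 ≈ 5.7159e+5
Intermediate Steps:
S(j) = 6/(-2 + 1/((32 + j)² + 2*j*(-1192 + j))) (S(j) = 6/(-2 + 1/((j + j)*(j - 1192) + (((j - 7) + 5) + 34)²)) = 6/(-2 + 1/((2*j)*(-1192 + j) + (((-7 + j) + 5) + 34)²)) = 6/(-2 + 1/(2*j*(-1192 + j) + ((-2 + j) + 34)²)) = 6/(-2 + 1/(2*j*(-1192 + j) + (32 + j)²)) = 6/(-2 + 1/((32 + j)² + 2*j*(-1192 + j))))
(-1404968 + S(1384)) + 747*2646 = (-1404968 + 6*(-1024 - 3*1384² + 2320*1384)/(2047 - 4640*1384 + 6*1384²)) + 747*2646 = (-1404968 + 6*(-1024 - 3*1915456 + 3210880)/(2047 - 6421760 + 6*1915456)) + 1976562 = (-1404968 + 6*(-1024 - 5746368 + 3210880)/(2047 - 6421760 + 11492736)) + 1976562 = (-1404968 + 6*(-2536512)/5073023) + 1976562 = (-1404968 + 6*(1/5073023)*(-2536512)) + 1976562 = (-1404968 - 15219072/5073023) + 1976562 = -7127450197336/5073023 + 1976562 = 2899694289590/5073023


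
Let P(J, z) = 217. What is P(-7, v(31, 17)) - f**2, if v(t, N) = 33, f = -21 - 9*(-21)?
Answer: -28007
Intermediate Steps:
f = 168 (f = -21 + 189 = 168)
P(-7, v(31, 17)) - f**2 = 217 - 1*168**2 = 217 - 1*28224 = 217 - 28224 = -28007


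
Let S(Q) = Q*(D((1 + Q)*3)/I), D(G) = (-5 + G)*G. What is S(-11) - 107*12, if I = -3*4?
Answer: -643/2 ≈ -321.50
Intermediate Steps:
D(G) = G*(-5 + G)
I = -12
S(Q) = -Q*(-2 + 3*Q)*(3 + 3*Q)/12 (S(Q) = Q*((((1 + Q)*3)*(-5 + (1 + Q)*3))/(-12)) = Q*(((3 + 3*Q)*(-5 + (3 + 3*Q)))*(-1/12)) = Q*(((3 + 3*Q)*(-2 + 3*Q))*(-1/12)) = Q*(((-2 + 3*Q)*(3 + 3*Q))*(-1/12)) = Q*(-(-2 + 3*Q)*(3 + 3*Q)/12) = -Q*(-2 + 3*Q)*(3 + 3*Q)/12)
S(-11) - 107*12 = (¼)*(-11)*(2 - 1*(-11) - 3*(-11)²) - 107*12 = (¼)*(-11)*(2 + 11 - 3*121) - 1284 = (¼)*(-11)*(2 + 11 - 363) - 1284 = (¼)*(-11)*(-350) - 1284 = 1925/2 - 1284 = -643/2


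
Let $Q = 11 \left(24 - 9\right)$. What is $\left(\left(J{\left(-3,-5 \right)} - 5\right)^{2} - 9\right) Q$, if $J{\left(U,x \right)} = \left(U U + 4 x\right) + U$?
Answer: $58080$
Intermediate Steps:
$Q = 165$ ($Q = 11 \cdot 15 = 165$)
$J{\left(U,x \right)} = U + U^{2} + 4 x$ ($J{\left(U,x \right)} = \left(U^{2} + 4 x\right) + U = U + U^{2} + 4 x$)
$\left(\left(J{\left(-3,-5 \right)} - 5\right)^{2} - 9\right) Q = \left(\left(\left(-3 + \left(-3\right)^{2} + 4 \left(-5\right)\right) - 5\right)^{2} - 9\right) 165 = \left(\left(\left(-3 + 9 - 20\right) - 5\right)^{2} - 9\right) 165 = \left(\left(-14 - 5\right)^{2} - 9\right) 165 = \left(\left(-19\right)^{2} - 9\right) 165 = \left(361 - 9\right) 165 = 352 \cdot 165 = 58080$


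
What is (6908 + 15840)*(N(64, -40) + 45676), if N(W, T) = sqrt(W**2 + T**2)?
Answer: 1039037648 + 181984*sqrt(89) ≈ 1.0408e+9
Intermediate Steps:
N(W, T) = sqrt(T**2 + W**2)
(6908 + 15840)*(N(64, -40) + 45676) = (6908 + 15840)*(sqrt((-40)**2 + 64**2) + 45676) = 22748*(sqrt(1600 + 4096) + 45676) = 22748*(sqrt(5696) + 45676) = 22748*(8*sqrt(89) + 45676) = 22748*(45676 + 8*sqrt(89)) = 1039037648 + 181984*sqrt(89)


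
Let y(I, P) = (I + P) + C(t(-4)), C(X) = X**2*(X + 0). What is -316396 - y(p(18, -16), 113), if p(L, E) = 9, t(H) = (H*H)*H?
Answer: -54374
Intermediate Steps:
t(H) = H**3 (t(H) = H**2*H = H**3)
C(X) = X**3 (C(X) = X**2*X = X**3)
y(I, P) = -262144 + I + P (y(I, P) = (I + P) + ((-4)**3)**3 = (I + P) + (-64)**3 = (I + P) - 262144 = -262144 + I + P)
-316396 - y(p(18, -16), 113) = -316396 - (-262144 + 9 + 113) = -316396 - 1*(-262022) = -316396 + 262022 = -54374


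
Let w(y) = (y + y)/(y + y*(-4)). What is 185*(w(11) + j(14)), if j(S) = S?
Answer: 7400/3 ≈ 2466.7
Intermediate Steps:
w(y) = -⅔ (w(y) = (2*y)/(y - 4*y) = (2*y)/((-3*y)) = (2*y)*(-1/(3*y)) = -⅔)
185*(w(11) + j(14)) = 185*(-⅔ + 14) = 185*(40/3) = 7400/3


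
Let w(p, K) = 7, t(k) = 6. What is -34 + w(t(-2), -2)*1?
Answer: -27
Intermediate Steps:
-34 + w(t(-2), -2)*1 = -34 + 7*1 = -34 + 7 = -27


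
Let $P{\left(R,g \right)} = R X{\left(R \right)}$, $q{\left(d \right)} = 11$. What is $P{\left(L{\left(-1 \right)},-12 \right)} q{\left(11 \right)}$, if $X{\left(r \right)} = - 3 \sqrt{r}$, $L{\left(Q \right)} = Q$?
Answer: $33 i \approx 33.0 i$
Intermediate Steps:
$P{\left(R,g \right)} = - 3 R^{\frac{3}{2}}$ ($P{\left(R,g \right)} = R \left(- 3 \sqrt{R}\right) = - 3 R^{\frac{3}{2}}$)
$P{\left(L{\left(-1 \right)},-12 \right)} q{\left(11 \right)} = - 3 \left(-1\right)^{\frac{3}{2}} \cdot 11 = - 3 \left(- i\right) 11 = 3 i 11 = 33 i$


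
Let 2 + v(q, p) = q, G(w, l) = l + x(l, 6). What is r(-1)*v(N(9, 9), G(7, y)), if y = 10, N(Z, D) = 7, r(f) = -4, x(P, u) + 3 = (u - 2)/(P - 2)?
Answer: -20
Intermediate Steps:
x(P, u) = -3 + (-2 + u)/(-2 + P) (x(P, u) = -3 + (u - 2)/(P - 2) = -3 + (-2 + u)/(-2 + P))
G(w, l) = l + (10 - 3*l)/(-2 + l) (G(w, l) = l + (4 + 6 - 3*l)/(-2 + l) = l + (10 - 3*l)/(-2 + l))
v(q, p) = -2 + q
r(-1)*v(N(9, 9), G(7, y)) = -4*(-2 + 7) = -4*5 = -20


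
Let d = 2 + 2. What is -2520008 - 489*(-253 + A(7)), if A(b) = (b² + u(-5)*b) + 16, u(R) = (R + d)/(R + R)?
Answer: -24284183/10 ≈ -2.4284e+6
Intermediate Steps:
d = 4
u(R) = (4 + R)/(2*R) (u(R) = (R + 4)/(R + R) = (4 + R)/((2*R)) = (4 + R)*(1/(2*R)) = (4 + R)/(2*R))
A(b) = 16 + b² + b/10 (A(b) = (b² + ((½)*(4 - 5)/(-5))*b) + 16 = (b² + ((½)*(-⅕)*(-1))*b) + 16 = (b² + b/10) + 16 = 16 + b² + b/10)
-2520008 - 489*(-253 + A(7)) = -2520008 - 489*(-253 + (16 + 7² + (⅒)*7)) = -2520008 - 489*(-253 + (16 + 49 + 7/10)) = -2520008 - 489*(-253 + 657/10) = -2520008 - 489*(-1873)/10 = -2520008 - 1*(-915897/10) = -2520008 + 915897/10 = -24284183/10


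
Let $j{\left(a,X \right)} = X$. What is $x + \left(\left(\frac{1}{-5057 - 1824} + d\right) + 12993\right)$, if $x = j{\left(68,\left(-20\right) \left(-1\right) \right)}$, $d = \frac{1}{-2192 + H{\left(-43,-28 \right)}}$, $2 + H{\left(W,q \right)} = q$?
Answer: $\frac{198963321463}{15289582} \approx 13013.0$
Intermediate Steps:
$H{\left(W,q \right)} = -2 + q$
$d = - \frac{1}{2222}$ ($d = \frac{1}{-2192 - 30} = \frac{1}{-2222} = - \frac{1}{2222} \approx -0.00045004$)
$x = 20$ ($x = \left(-20\right) \left(-1\right) = 20$)
$x + \left(\left(\frac{1}{-5057 - 1824} + d\right) + 12993\right) = 20 + \left(\left(\frac{1}{-5057 - 1824} - \frac{1}{2222}\right) + 12993\right) = 20 + \left(\left(\frac{1}{-6881} - \frac{1}{2222}\right) + 12993\right) = 20 + \left(\left(- \frac{1}{6881} - \frac{1}{2222}\right) + 12993\right) = 20 + \left(- \frac{9103}{15289582} + 12993\right) = 20 + \frac{198657529823}{15289582} = \frac{198963321463}{15289582}$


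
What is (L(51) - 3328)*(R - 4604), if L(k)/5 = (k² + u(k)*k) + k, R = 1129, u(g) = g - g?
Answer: -34513700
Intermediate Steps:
u(g) = 0
L(k) = 5*k + 5*k² (L(k) = 5*((k² + 0*k) + k) = 5*((k² + 0) + k) = 5*(k² + k) = 5*(k + k²) = 5*k + 5*k²)
(L(51) - 3328)*(R - 4604) = (5*51*(1 + 51) - 3328)*(1129 - 4604) = (5*51*52 - 3328)*(-3475) = (13260 - 3328)*(-3475) = 9932*(-3475) = -34513700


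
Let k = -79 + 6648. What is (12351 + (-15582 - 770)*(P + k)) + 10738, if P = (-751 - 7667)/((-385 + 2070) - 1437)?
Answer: -3311982777/31 ≈ -1.0684e+8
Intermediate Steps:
k = 6569
P = -4209/124 (P = -8418/(1685 - 1437) = -8418/248 = -8418*1/248 = -4209/124 ≈ -33.944)
(12351 + (-15582 - 770)*(P + k)) + 10738 = (12351 + (-15582 - 770)*(-4209/124 + 6569)) + 10738 = (12351 - 16352*810347/124) + 10738 = (12351 - 3312698536/31) + 10738 = -3312315655/31 + 10738 = -3311982777/31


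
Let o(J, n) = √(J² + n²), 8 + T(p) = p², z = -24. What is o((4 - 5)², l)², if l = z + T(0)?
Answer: 1025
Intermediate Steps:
T(p) = -8 + p²
l = -32 (l = -24 + (-8 + 0²) = -24 + (-8 + 0) = -24 - 8 = -32)
o((4 - 5)², l)² = (√(((4 - 5)²)² + (-32)²))² = (√(((-1)²)² + 1024))² = (√(1² + 1024))² = (√(1 + 1024))² = (√1025)² = (5*√41)² = 1025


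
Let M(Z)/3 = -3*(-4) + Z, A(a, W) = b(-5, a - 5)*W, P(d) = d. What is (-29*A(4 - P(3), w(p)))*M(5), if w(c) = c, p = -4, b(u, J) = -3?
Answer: -17748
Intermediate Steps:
A(a, W) = -3*W
M(Z) = 36 + 3*Z (M(Z) = 3*(-3*(-4) + Z) = 3*(12 + Z) = 36 + 3*Z)
(-29*A(4 - P(3), w(p)))*M(5) = (-(-87)*(-4))*(36 + 3*5) = (-29*12)*(36 + 15) = -348*51 = -17748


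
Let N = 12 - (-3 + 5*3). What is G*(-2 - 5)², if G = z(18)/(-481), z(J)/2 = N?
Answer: 0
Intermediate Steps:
N = 0 (N = 12 - (-3 + 15) = 12 - 1*12 = 12 - 12 = 0)
z(J) = 0 (z(J) = 2*0 = 0)
G = 0 (G = 0/(-481) = 0*(-1/481) = 0)
G*(-2 - 5)² = 0*(-2 - 5)² = 0*(-7)² = 0*49 = 0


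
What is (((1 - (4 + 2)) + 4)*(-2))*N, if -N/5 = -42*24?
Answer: 10080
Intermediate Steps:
N = 5040 (N = -(-210)*24 = -5*(-1008) = 5040)
(((1 - (4 + 2)) + 4)*(-2))*N = (((1 - (4 + 2)) + 4)*(-2))*5040 = (((1 - 1*6) + 4)*(-2))*5040 = (((1 - 6) + 4)*(-2))*5040 = ((-5 + 4)*(-2))*5040 = -1*(-2)*5040 = 2*5040 = 10080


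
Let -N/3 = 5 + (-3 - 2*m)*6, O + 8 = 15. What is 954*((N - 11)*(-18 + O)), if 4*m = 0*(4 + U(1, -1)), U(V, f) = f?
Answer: -293832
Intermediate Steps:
O = 7 (O = -8 + 15 = 7)
m = 0 (m = (0*(4 - 1))/4 = (0*3)/4 = (1/4)*0 = 0)
N = 39 (N = -3*(5 + (-3 - 2*0)*6) = -3*(5 + (-3 + 0)*6) = -3*(5 - 3*6) = -3*(5 - 18) = -3*(-13) = 39)
954*((N - 11)*(-18 + O)) = 954*((39 - 11)*(-18 + 7)) = 954*(28*(-11)) = 954*(-308) = -293832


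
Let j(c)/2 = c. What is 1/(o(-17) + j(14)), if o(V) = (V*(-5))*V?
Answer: -1/1417 ≈ -0.00070572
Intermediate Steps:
o(V) = -5*V² (o(V) = (-5*V)*V = -5*V²)
j(c) = 2*c
1/(o(-17) + j(14)) = 1/(-5*(-17)² + 2*14) = 1/(-5*289 + 28) = 1/(-1445 + 28) = 1/(-1417) = -1/1417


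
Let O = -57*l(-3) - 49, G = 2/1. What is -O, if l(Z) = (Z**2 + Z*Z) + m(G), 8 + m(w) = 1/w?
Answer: 1295/2 ≈ 647.50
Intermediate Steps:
G = 2 (G = 2*1 = 2)
m(w) = -8 + 1/w
l(Z) = -15/2 + 2*Z**2 (l(Z) = (Z**2 + Z*Z) + (-8 + 1/2) = (Z**2 + Z**2) + (-8 + 1/2) = 2*Z**2 - 15/2 = -15/2 + 2*Z**2)
O = -1295/2 (O = -57*(-15/2 + 2*(-3)**2) - 49 = -57*(-15/2 + 2*9) - 49 = -57*(-15/2 + 18) - 49 = -57*21/2 - 49 = -1197/2 - 49 = -1295/2 ≈ -647.50)
-O = -1*(-1295/2) = 1295/2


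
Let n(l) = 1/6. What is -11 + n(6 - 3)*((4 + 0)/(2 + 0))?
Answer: -32/3 ≈ -10.667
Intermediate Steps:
n(l) = ⅙
-11 + n(6 - 3)*((4 + 0)/(2 + 0)) = -11 + ((4 + 0)/(2 + 0))/6 = -11 + (4/2)/6 = -11 + (4*(½))/6 = -11 + (⅙)*2 = -11 + ⅓ = -32/3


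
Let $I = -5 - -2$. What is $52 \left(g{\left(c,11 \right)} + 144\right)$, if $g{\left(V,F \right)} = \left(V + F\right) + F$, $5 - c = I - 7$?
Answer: $9412$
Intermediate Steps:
$I = -3$ ($I = -5 + 2 = -3$)
$c = 15$ ($c = 5 - \left(-3 - 7\right) = 5 - -10 = 5 + 10 = 15$)
$g{\left(V,F \right)} = V + 2 F$ ($g{\left(V,F \right)} = \left(F + V\right) + F = V + 2 F$)
$52 \left(g{\left(c,11 \right)} + 144\right) = 52 \left(\left(15 + 2 \cdot 11\right) + 144\right) = 52 \left(\left(15 + 22\right) + 144\right) = 52 \left(37 + 144\right) = 52 \cdot 181 = 9412$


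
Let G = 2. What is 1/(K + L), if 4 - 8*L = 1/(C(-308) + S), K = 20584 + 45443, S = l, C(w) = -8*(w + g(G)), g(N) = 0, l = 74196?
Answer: 613280/40493345199 ≈ 1.5145e-5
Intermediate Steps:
C(w) = -8*w (C(w) = -8*(w + 0) = -8*w)
S = 74196
K = 66027
L = 306639/613280 (L = ½ - 1/(8*(-8*(-308) + 74196)) = ½ - 1/(8*(2464 + 74196)) = ½ - ⅛/76660 = ½ - ⅛*1/76660 = ½ - 1/613280 = 306639/613280 ≈ 0.50000)
1/(K + L) = 1/(66027 + 306639/613280) = 1/(40493345199/613280) = 613280/40493345199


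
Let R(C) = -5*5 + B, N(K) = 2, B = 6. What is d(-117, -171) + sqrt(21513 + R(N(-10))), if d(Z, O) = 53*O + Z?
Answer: -9180 + sqrt(21494) ≈ -9033.4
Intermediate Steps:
d(Z, O) = Z + 53*O
R(C) = -19 (R(C) = -5*5 + 6 = -25 + 6 = -19)
d(-117, -171) + sqrt(21513 + R(N(-10))) = (-117 + 53*(-171)) + sqrt(21513 - 19) = (-117 - 9063) + sqrt(21494) = -9180 + sqrt(21494)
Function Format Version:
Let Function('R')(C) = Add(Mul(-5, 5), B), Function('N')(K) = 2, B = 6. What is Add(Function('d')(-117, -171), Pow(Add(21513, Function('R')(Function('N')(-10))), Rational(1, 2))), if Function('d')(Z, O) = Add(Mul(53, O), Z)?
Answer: Add(-9180, Pow(21494, Rational(1, 2))) ≈ -9033.4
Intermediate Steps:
Function('d')(Z, O) = Add(Z, Mul(53, O))
Function('R')(C) = -19 (Function('R')(C) = Add(Mul(-5, 5), 6) = Add(-25, 6) = -19)
Add(Function('d')(-117, -171), Pow(Add(21513, Function('R')(Function('N')(-10))), Rational(1, 2))) = Add(Add(-117, Mul(53, -171)), Pow(Add(21513, -19), Rational(1, 2))) = Add(Add(-117, -9063), Pow(21494, Rational(1, 2))) = Add(-9180, Pow(21494, Rational(1, 2)))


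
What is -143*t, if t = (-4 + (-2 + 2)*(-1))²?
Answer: -2288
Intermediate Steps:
t = 16 (t = (-4 + 0*(-1))² = (-4 + 0)² = (-4)² = 16)
-143*t = -143*16 = -2288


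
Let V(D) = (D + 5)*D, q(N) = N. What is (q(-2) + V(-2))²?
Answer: 64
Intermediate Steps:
V(D) = D*(5 + D) (V(D) = (5 + D)*D = D*(5 + D))
(q(-2) + V(-2))² = (-2 - 2*(5 - 2))² = (-2 - 2*3)² = (-2 - 6)² = (-8)² = 64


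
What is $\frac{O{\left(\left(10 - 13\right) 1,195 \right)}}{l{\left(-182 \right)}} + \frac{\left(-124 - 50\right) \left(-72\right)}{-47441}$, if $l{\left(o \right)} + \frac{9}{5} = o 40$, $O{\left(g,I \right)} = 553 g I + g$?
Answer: $\frac{76281583188}{1727279369} \approx 44.163$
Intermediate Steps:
$O{\left(g,I \right)} = g + 553 I g$ ($O{\left(g,I \right)} = 553 I g + g = g + 553 I g$)
$l{\left(o \right)} = - \frac{9}{5} + 40 o$ ($l{\left(o \right)} = - \frac{9}{5} + o 40 = - \frac{9}{5} + 40 o$)
$\frac{O{\left(\left(10 - 13\right) 1,195 \right)}}{l{\left(-182 \right)}} + \frac{\left(-124 - 50\right) \left(-72\right)}{-47441} = \frac{\left(10 - 13\right) 1 \left(1 + 553 \cdot 195\right)}{- \frac{9}{5} + 40 \left(-182\right)} + \frac{\left(-124 - 50\right) \left(-72\right)}{-47441} = \frac{\left(-3\right) 1 \left(1 + 107835\right)}{- \frac{9}{5} - 7280} + \left(-174\right) \left(-72\right) \left(- \frac{1}{47441}\right) = \frac{\left(-3\right) 107836}{- \frac{36409}{5}} + 12528 \left(- \frac{1}{47441}\right) = \left(-323508\right) \left(- \frac{5}{36409}\right) - \frac{12528}{47441} = \frac{1617540}{36409} - \frac{12528}{47441} = \frac{76281583188}{1727279369}$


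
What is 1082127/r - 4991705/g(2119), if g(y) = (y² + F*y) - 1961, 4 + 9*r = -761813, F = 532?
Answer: -19497667052543/1425996486012 ≈ -13.673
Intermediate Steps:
r = -253939/3 (r = -4/9 + (⅑)*(-761813) = -4/9 - 761813/9 = -253939/3 ≈ -84646.)
g(y) = -1961 + y² + 532*y (g(y) = (y² + 532*y) - 1961 = -1961 + y² + 532*y)
1082127/r - 4991705/g(2119) = 1082127/(-253939/3) - 4991705/(-1961 + 2119² + 532*2119) = 1082127*(-3/253939) - 4991705/(-1961 + 4490161 + 1127308) = -3246381/253939 - 4991705/5615508 = -19497667052543/1425996486012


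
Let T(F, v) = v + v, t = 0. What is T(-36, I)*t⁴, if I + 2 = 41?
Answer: 0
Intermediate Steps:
I = 39 (I = -2 + 41 = 39)
T(F, v) = 2*v
T(-36, I)*t⁴ = (2*39)*0⁴ = 78*0 = 0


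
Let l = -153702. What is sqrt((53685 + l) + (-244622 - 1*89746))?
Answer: 21*I*sqrt(985) ≈ 659.08*I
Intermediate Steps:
sqrt((53685 + l) + (-244622 - 1*89746)) = sqrt((53685 - 153702) + (-244622 - 1*89746)) = sqrt(-100017 + (-244622 - 89746)) = sqrt(-100017 - 334368) = sqrt(-434385) = 21*I*sqrt(985)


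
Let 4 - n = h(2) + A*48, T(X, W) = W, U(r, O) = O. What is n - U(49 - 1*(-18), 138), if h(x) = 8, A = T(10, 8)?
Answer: -526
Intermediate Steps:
A = 8
n = -388 (n = 4 - (8 + 8*48) = 4 - (8 + 384) = 4 - 1*392 = 4 - 392 = -388)
n - U(49 - 1*(-18), 138) = -388 - 1*138 = -388 - 138 = -526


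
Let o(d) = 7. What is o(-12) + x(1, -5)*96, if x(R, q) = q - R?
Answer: -569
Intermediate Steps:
o(-12) + x(1, -5)*96 = 7 + (-5 - 1*1)*96 = 7 + (-5 - 1)*96 = 7 - 6*96 = 7 - 576 = -569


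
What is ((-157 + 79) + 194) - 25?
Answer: 91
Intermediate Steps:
((-157 + 79) + 194) - 25 = (-78 + 194) - 25 = 116 - 25 = 91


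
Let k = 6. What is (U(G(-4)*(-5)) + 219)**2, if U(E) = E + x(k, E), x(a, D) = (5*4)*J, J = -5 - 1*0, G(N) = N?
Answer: 19321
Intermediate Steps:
J = -5 (J = -5 + 0 = -5)
x(a, D) = -100 (x(a, D) = (5*4)*(-5) = 20*(-5) = -100)
U(E) = -100 + E (U(E) = E - 100 = -100 + E)
(U(G(-4)*(-5)) + 219)**2 = ((-100 - 4*(-5)) + 219)**2 = ((-100 + 20) + 219)**2 = (-80 + 219)**2 = 139**2 = 19321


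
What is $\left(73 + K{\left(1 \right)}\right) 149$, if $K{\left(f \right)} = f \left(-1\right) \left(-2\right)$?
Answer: $11175$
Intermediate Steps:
$K{\left(f \right)} = 2 f$ ($K{\left(f \right)} = - f \left(-2\right) = 2 f$)
$\left(73 + K{\left(1 \right)}\right) 149 = \left(73 + 2 \cdot 1\right) 149 = \left(73 + 2\right) 149 = 75 \cdot 149 = 11175$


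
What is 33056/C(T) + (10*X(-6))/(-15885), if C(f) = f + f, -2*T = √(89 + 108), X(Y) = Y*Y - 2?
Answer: -68/3177 - 33056*√197/197 ≈ -2355.2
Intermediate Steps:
X(Y) = -2 + Y² (X(Y) = Y² - 2 = -2 + Y²)
T = -√197/2 (T = -√(89 + 108)/2 = -√197/2 ≈ -7.0178)
C(f) = 2*f
33056/C(T) + (10*X(-6))/(-15885) = 33056/((2*(-√197/2))) + (10*(-2 + (-6)²))/(-15885) = 33056/((-√197)) + (10*(-2 + 36))*(-1/15885) = 33056*(-√197/197) + (10*34)*(-1/15885) = -33056*√197/197 + 340*(-1/15885) = -33056*√197/197 - 68/3177 = -68/3177 - 33056*√197/197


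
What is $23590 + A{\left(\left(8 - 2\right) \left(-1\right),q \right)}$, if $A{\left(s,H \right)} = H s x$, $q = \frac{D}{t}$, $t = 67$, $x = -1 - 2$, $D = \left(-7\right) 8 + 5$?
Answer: $\frac{1579612}{67} \approx 23576.0$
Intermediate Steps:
$D = -51$ ($D = -56 + 5 = -51$)
$x = -3$ ($x = -1 - 2 = -3$)
$q = - \frac{51}{67} \approx -0.76119$
$A{\left(s,H \right)} = - 3 H s$ ($A{\left(s,H \right)} = H s \left(-3\right) = - 3 H s$)
$23590 + A{\left(\left(8 - 2\right) \left(-1\right),q \right)} = 23590 - - \frac{153 \left(8 - 2\right) \left(-1\right)}{67} = 23590 - - \frac{153 \cdot 6 \left(-1\right)}{67} = 23590 - \left(- \frac{153}{67}\right) \left(-6\right) = 23590 - \frac{918}{67} = \frac{1579612}{67}$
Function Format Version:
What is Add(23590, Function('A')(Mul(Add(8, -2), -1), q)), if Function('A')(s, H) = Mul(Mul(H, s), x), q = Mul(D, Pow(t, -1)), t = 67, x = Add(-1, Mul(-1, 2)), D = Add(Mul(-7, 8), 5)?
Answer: Rational(1579612, 67) ≈ 23576.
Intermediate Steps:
D = -51 (D = Add(-56, 5) = -51)
x = -3 (x = Add(-1, -2) = -3)
q = Rational(-51, 67) (q = Mul(-51, Pow(67, -1)) = Mul(-51, Rational(1, 67)) = Rational(-51, 67) ≈ -0.76119)
Function('A')(s, H) = Mul(-3, H, s) (Function('A')(s, H) = Mul(Mul(H, s), -3) = Mul(-3, H, s))
Add(23590, Function('A')(Mul(Add(8, -2), -1), q)) = Add(23590, Mul(-3, Rational(-51, 67), Mul(Add(8, -2), -1))) = Add(23590, Mul(-3, Rational(-51, 67), Mul(6, -1))) = Add(23590, Mul(-3, Rational(-51, 67), -6)) = Add(23590, Rational(-918, 67)) = Rational(1579612, 67)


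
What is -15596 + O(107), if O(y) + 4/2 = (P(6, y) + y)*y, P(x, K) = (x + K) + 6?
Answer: 8584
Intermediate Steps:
P(x, K) = 6 + K + x (P(x, K) = (K + x) + 6 = 6 + K + x)
O(y) = -2 + y*(12 + 2*y) (O(y) = -2 + ((6 + y + 6) + y)*y = -2 + ((12 + y) + y)*y = -2 + (12 + 2*y)*y = -2 + y*(12 + 2*y))
-15596 + O(107) = -15596 + (-2 + 107² + 107*(12 + 107)) = -15596 + (-2 + 11449 + 107*119) = -15596 + (-2 + 11449 + 12733) = -15596 + 24180 = 8584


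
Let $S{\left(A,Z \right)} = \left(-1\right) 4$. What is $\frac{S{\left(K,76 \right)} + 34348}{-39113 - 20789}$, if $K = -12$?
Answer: $- \frac{17172}{29951} \approx -0.57334$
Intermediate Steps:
$S{\left(A,Z \right)} = -4$
$\frac{S{\left(K,76 \right)} + 34348}{-39113 - 20789} = \frac{-4 + 34348}{-39113 - 20789} = \frac{34344}{-59902} = 34344 \left(- \frac{1}{59902}\right) = - \frac{17172}{29951}$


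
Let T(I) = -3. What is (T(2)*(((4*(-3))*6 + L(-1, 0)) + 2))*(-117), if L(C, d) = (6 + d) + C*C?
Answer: -22113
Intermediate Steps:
L(C, d) = 6 + d + C² (L(C, d) = (6 + d) + C² = 6 + d + C²)
(T(2)*(((4*(-3))*6 + L(-1, 0)) + 2))*(-117) = -3*(((4*(-3))*6 + (6 + 0 + (-1)²)) + 2)*(-117) = -3*((-12*6 + (6 + 0 + 1)) + 2)*(-117) = -3*((-72 + 7) + 2)*(-117) = -3*(-65 + 2)*(-117) = -3*(-63)*(-117) = 189*(-117) = -22113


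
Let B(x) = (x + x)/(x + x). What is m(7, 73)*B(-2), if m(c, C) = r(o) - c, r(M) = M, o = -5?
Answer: -12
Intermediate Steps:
m(c, C) = -5 - c
B(x) = 1 (B(x) = (2*x)/((2*x)) = (2*x)*(1/(2*x)) = 1)
m(7, 73)*B(-2) = (-5 - 1*7)*1 = (-5 - 7)*1 = -12*1 = -12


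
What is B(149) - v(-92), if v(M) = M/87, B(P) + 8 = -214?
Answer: -19222/87 ≈ -220.94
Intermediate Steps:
B(P) = -222 (B(P) = -8 - 214 = -222)
v(M) = M/87 (v(M) = M*(1/87) = M/87)
B(149) - v(-92) = -222 - (-92)/87 = -222 - 1*(-92/87) = -222 + 92/87 = -19222/87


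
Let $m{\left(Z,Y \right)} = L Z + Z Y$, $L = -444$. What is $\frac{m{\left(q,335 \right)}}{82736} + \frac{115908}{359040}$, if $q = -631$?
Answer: $\frac{178563419}{154716320} \approx 1.1541$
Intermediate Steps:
$m{\left(Z,Y \right)} = - 444 Z + Y Z$ ($m{\left(Z,Y \right)} = - 444 Z + Z Y = - 444 Z + Y Z$)
$\frac{m{\left(q,335 \right)}}{82736} + \frac{115908}{359040} = \frac{\left(-631\right) \left(-444 + 335\right)}{82736} + \frac{115908}{359040} = \left(-631\right) \left(-109\right) \frac{1}{82736} + 115908 \cdot \frac{1}{359040} = 68779 \cdot \frac{1}{82736} + \frac{9659}{29920} = \frac{68779}{82736} + \frac{9659}{29920} = \frac{178563419}{154716320}$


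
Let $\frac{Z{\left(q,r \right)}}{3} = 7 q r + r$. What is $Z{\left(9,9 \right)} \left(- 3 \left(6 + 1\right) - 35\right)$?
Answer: $-96768$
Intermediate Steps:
$Z{\left(q,r \right)} = 3 r + 21 q r$ ($Z{\left(q,r \right)} = 3 \left(7 q r + r\right) = 3 \left(r + 7 q r\right) = 3 r + 21 q r$)
$Z{\left(9,9 \right)} \left(- 3 \left(6 + 1\right) - 35\right) = 3 \cdot 9 \left(1 + 7 \cdot 9\right) \left(- 3 \left(6 + 1\right) - 35\right) = 3 \cdot 9 \left(1 + 63\right) \left(\left(-3\right) 7 - 35\right) = 3 \cdot 9 \cdot 64 \left(-21 - 35\right) = 1728 \left(-56\right) = -96768$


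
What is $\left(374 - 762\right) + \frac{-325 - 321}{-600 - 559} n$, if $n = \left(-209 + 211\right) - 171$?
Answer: $- \frac{29414}{61} \approx -482.2$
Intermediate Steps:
$n = -169$ ($n = 2 - 171 = -169$)
$\left(374 - 762\right) + \frac{-325 - 321}{-600 - 559} n = \left(374 - 762\right) + \frac{-325 - 321}{-600 - 559} \left(-169\right) = \left(374 - 762\right) + - \frac{646}{-1159} \left(-169\right) = -388 + \left(-646\right) \left(- \frac{1}{1159}\right) \left(-169\right) = -388 + \frac{34}{61} \left(-169\right) = -388 - \frac{5746}{61} = - \frac{29414}{61}$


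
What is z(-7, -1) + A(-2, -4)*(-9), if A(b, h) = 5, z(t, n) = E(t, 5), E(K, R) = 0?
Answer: -45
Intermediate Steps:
z(t, n) = 0
z(-7, -1) + A(-2, -4)*(-9) = 0 + 5*(-9) = 0 - 45 = -45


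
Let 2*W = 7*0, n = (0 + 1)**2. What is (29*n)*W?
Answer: 0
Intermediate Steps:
n = 1 (n = 1**2 = 1)
W = 0 (W = (7*0)/2 = (1/2)*0 = 0)
(29*n)*W = (29*1)*0 = 29*0 = 0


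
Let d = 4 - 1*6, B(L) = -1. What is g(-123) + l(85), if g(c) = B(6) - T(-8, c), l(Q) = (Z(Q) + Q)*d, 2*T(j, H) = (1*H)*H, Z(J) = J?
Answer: -15811/2 ≈ -7905.5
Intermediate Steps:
d = -2 (d = 4 - 6 = -2)
T(j, H) = H**2/2 (T(j, H) = ((1*H)*H)/2 = (H*H)/2 = H**2/2)
l(Q) = -4*Q (l(Q) = (Q + Q)*(-2) = (2*Q)*(-2) = -4*Q)
g(c) = -1 - c**2/2
g(-123) + l(85) = (-1 - 1/2*(-123)**2) - 4*85 = (-1 - 1/2*15129) - 340 = (-1 - 15129/2) - 340 = -15131/2 - 340 = -15811/2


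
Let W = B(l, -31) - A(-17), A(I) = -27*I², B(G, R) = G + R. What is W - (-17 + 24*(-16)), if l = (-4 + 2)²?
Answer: 8177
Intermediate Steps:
l = 4 (l = (-2)² = 4)
W = 7776 (W = (4 - 31) - (-27)*(-17)² = -27 - (-27)*289 = -27 - 1*(-7803) = -27 + 7803 = 7776)
W - (-17 + 24*(-16)) = 7776 - (-17 + 24*(-16)) = 7776 - (-17 - 384) = 7776 - 1*(-401) = 7776 + 401 = 8177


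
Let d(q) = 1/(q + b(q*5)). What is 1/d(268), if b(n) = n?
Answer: 1608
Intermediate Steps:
d(q) = 1/(6*q) (d(q) = 1/(q + q*5) = 1/(q + 5*q) = 1/(6*q))
1/d(268) = 1/((⅙)/268) = 1/((⅙)*(1/268)) = 1/(1/1608) = 1608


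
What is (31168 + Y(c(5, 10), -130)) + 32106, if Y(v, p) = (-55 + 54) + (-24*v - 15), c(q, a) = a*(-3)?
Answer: 63978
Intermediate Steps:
c(q, a) = -3*a
Y(v, p) = -16 - 24*v (Y(v, p) = -1 + (-15 - 24*v) = -16 - 24*v)
(31168 + Y(c(5, 10), -130)) + 32106 = (31168 + (-16 - (-72)*10)) + 32106 = (31168 + (-16 - 24*(-30))) + 32106 = (31168 + (-16 + 720)) + 32106 = (31168 + 704) + 32106 = 31872 + 32106 = 63978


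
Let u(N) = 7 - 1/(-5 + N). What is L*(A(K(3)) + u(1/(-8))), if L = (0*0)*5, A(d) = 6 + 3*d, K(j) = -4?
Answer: 0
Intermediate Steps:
L = 0 (L = 0*5 = 0)
L*(A(K(3)) + u(1/(-8))) = 0*((6 + 3*(-4)) + (-36 + 7/(-8))/(-5 + 1/(-8))) = 0*((6 - 12) + (-36 + 7*(-1/8))/(-5 - 1/8)) = 0*(-6 + (-36 - 7/8)/(-41/8)) = 0*(-6 - 8/41*(-295/8)) = 0*(-6 + 295/41) = 0*(49/41) = 0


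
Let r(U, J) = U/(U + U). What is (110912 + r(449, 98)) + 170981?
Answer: 563787/2 ≈ 2.8189e+5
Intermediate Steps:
r(U, J) = 1/2 (r(U, J) = U/((2*U)) = (1/(2*U))*U = 1/2)
(110912 + r(449, 98)) + 170981 = (110912 + 1/2) + 170981 = 221825/2 + 170981 = 563787/2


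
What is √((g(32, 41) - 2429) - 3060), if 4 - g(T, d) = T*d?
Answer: I*√6797 ≈ 82.444*I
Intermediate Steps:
g(T, d) = 4 - T*d
√((g(32, 41) - 2429) - 3060) = √(((4 - 1*32*41) - 2429) - 3060) = √(((4 - 1312) - 2429) - 3060) = √((-1308 - 2429) - 3060) = √(-3737 - 3060) = √(-6797) = I*√6797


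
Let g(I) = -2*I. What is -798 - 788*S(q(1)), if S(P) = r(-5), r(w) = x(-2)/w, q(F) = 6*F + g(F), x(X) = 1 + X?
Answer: -4778/5 ≈ -955.60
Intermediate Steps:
q(F) = 4*F (q(F) = 6*F - 2*F = 4*F)
r(w) = -1/w (r(w) = (1 - 2)/w = -1/w)
S(P) = 1/5 (S(P) = -1/(-5) = -1*(-1/5) = 1/5)
-798 - 788*S(q(1)) = -798 - 788*1/5 = -798 - 788/5 = -4778/5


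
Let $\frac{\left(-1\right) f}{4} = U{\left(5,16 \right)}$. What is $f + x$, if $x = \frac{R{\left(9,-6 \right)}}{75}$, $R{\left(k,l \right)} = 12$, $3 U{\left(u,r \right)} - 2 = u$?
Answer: $- \frac{688}{75} \approx -9.1733$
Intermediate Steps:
$U{\left(u,r \right)} = \frac{2}{3} + \frac{u}{3}$
$f = - \frac{28}{3}$ ($f = - 4 \left(\frac{2}{3} + \frac{1}{3} \cdot 5\right) = - 4 \left(\frac{2}{3} + \frac{5}{3}\right) = \left(-4\right) \frac{7}{3} = - \frac{28}{3} \approx -9.3333$)
$x = \frac{4}{25}$ ($x = \frac{12}{75} = 12 \cdot \frac{1}{75} = \frac{4}{25} \approx 0.16$)
$f + x = - \frac{28}{3} + \frac{4}{25} = - \frac{688}{75}$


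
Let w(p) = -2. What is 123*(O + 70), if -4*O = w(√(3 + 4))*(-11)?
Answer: 15867/2 ≈ 7933.5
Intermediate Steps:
O = -11/2 (O = -(-1)*(-11)/2 = -¼*22 = -11/2 ≈ -5.5000)
123*(O + 70) = 123*(-11/2 + 70) = 123*(129/2) = 15867/2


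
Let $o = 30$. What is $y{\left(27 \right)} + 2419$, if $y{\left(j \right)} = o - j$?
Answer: $2422$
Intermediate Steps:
$y{\left(j \right)} = 30 - j$
$y{\left(27 \right)} + 2419 = \left(30 - 27\right) + 2419 = 3 + 2419 = 2422$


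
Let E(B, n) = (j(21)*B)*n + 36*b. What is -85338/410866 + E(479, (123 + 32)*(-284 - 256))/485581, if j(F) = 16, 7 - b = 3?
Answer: -131801193127737/99754361573 ≈ -1321.3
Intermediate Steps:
b = 4 (b = 7 - 1*3 = 7 - 3 = 4)
E(B, n) = 144 + 16*B*n (E(B, n) = (16*B)*n + 36*4 = 16*B*n + 144 = 144 + 16*B*n)
-85338/410866 + E(479, (123 + 32)*(-284 - 256))/485581 = -85338/410866 + (144 + 16*479*((123 + 32)*(-284 - 256)))/485581 = -85338*1/410866 + (144 + 16*479*(155*(-540)))*(1/485581) = -42669/205433 + (144 + 16*479*(-83700))*(1/485581) = -42669/205433 + (144 - 641476800)*(1/485581) = -42669/205433 - 641476656*1/485581 = -42669/205433 - 641476656/485581 = -131801193127737/99754361573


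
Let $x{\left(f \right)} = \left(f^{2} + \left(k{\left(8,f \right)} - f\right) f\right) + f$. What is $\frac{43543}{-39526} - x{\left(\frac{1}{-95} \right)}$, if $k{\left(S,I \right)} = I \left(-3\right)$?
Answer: $- \frac{389102027}{356722150} \approx -1.0908$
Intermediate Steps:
$k{\left(S,I \right)} = - 3 I$
$x{\left(f \right)} = f - 3 f^{2}$ ($x{\left(f \right)} = \left(f^{2} + \left(- 3 f - f\right) f\right) + f = \left(f^{2} + - 4 f f\right) + f = \left(f^{2} - 4 f^{2}\right) + f = - 3 f^{2} + f = f - 3 f^{2}$)
$\frac{43543}{-39526} - x{\left(\frac{1}{-95} \right)} = \frac{43543}{-39526} - \frac{1 - \frac{3}{-95}}{-95} = 43543 \left(- \frac{1}{39526}\right) - - \frac{1 - - \frac{3}{95}}{95} = - \frac{43543}{39526} - - \frac{1 + \frac{3}{95}}{95} = - \frac{43543}{39526} - \left(- \frac{1}{95}\right) \frac{98}{95} = - \frac{43543}{39526} - - \frac{98}{9025} = - \frac{43543}{39526} + \frac{98}{9025} = - \frac{389102027}{356722150}$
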